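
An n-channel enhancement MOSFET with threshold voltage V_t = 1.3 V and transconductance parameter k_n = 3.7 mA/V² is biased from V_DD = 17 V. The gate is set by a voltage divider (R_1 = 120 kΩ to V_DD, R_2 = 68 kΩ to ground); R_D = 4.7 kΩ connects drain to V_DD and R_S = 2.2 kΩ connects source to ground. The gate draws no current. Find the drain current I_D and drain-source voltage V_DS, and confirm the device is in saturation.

I_D ≈ 1.8 mA, V_DS ≈ 4.9 V

V_G = V_DD·R_2/(R_1+R_2) = 17×68/188 = 6.15 V.
Assume saturation: I_D = (k_n/2)(V_GS − V_t)² with V_GS = V_G − I_D·R_S = 6.15 − 2.2·I_D.
Substituting gives 8.95·I_D² − 40.5·I_D + 43.5 = 0, with roots I_D = 1.76 or 2.76 mA.
The root I_D = 2.76 mA gives V_GS = 0.0788 V ≤ V_t, so take I_D = 1.76 mA.
Then V_GS = 2.28 V and V_DS = V_DD − I_D(R_D+R_S) = 17 − 1.76×6.9 = 4.85 V.
Saturation requires V_DS ≥ V_GS − V_t = 0.976 V; 4.85 ≥ 0.976 ✓.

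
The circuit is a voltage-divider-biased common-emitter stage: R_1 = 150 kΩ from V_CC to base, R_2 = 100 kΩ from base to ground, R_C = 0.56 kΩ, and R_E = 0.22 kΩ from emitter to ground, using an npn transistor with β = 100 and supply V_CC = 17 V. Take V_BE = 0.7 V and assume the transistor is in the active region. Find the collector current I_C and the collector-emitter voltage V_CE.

Thevenize the base divider: V_Th = V_CC·R_2/(R_1+R_2) = 17×100/250 = 6.8 V, R_Th = R_1‖R_2 = 60 kΩ.
Base-emitter loop: V_Th = I_B·R_Th + V_BE + (β+1)I_B·R_E, so I_B = (6.8 − 0.7) / (60 + 101×0.22) = 0.0742 mA.
I_C = β·I_B = 100×0.0742 = 7.42 mA, and I_E = (β+1)I_B = 7.49 mA.
V_CE = V_CC − I_C·R_C − I_E·R_E = 17 − 7.42×0.56 − 7.49×0.22 = 11.2 V.
V_CE = 11.2 V > 0.2 V confirms active-region operation.

I_C ≈ 7.4 mA, V_CE ≈ 11 V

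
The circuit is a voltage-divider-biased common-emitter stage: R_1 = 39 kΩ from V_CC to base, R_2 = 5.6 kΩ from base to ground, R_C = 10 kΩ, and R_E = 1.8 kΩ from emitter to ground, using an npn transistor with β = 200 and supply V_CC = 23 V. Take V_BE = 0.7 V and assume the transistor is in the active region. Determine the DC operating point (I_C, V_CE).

Thevenize the base divider: V_Th = V_CC·R_2/(R_1+R_2) = 23×5.6/44.6 = 2.89 V, R_Th = R_1‖R_2 = 4.9 kΩ.
Base-emitter loop: V_Th = I_B·R_Th + V_BE + (β+1)I_B·R_E, so I_B = (2.89 − 0.7) / (4.9 + 201×1.8) = 0.00597 mA.
I_C = β·I_B = 200×0.00597 = 1.19 mA, and I_E = (β+1)I_B = 1.2 mA.
V_CE = V_CC − I_C·R_C − I_E·R_E = 23 − 1.19×10 − 1.2×1.8 = 8.91 V.
V_CE = 8.91 V > 0.2 V confirms active-region operation.

I_C ≈ 1.2 mA, V_CE ≈ 8.9 V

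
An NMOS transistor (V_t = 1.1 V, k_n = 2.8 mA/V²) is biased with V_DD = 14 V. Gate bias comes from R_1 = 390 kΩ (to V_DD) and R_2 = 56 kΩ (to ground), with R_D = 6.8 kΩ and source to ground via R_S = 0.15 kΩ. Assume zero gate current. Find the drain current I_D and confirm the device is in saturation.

I_D ≈ 0.48 mA

V_G = V_DD·R_2/(R_1+R_2) = 14×56/446 = 1.76 V.
Assume saturation: I_D = (k_n/2)(V_GS − V_t)² with V_GS = V_G − I_D·R_S = 1.76 − 0.15·I_D.
Substituting gives 0.0315·I_D² − 1.28·I_D + 0.606 = 0, with roots I_D = 0.48 or 40 mA.
The root I_D = 40 mA gives V_GS = -4.25 V ≤ V_t, so take I_D = 0.48 mA.
Then V_GS = 1.69 V and V_DS = V_DD − I_D(R_D+R_S) = 14 − 0.48×6.95 = 10.7 V.
Saturation requires V_DS ≥ V_GS − V_t = 0.586 V; 10.7 ≥ 0.586 ✓.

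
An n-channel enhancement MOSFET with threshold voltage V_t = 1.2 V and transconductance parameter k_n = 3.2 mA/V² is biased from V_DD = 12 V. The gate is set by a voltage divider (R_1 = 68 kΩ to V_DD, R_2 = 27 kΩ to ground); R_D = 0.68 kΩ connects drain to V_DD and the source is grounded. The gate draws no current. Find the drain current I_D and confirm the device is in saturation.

I_D ≈ 7.8 mA

V_G = V_DD·R_2/(R_1+R_2) = 12×27/95 = 3.41 V. With the source grounded, V_GS = V_G = 3.41 V.
Assume saturation: I_D = (k_n/2)(V_GS − V_t)² = (3.2/2)×(3.41 − 1.2)² = 1.6×2.21² = 7.82 mA.
V_DS = V_DD − I_D·R_D = 12 − 7.82×0.68 = 6.68 V.
Saturation requires V_DS ≥ V_GS − V_t = 2.21 V; 6.68 ≥ 2.21 ✓.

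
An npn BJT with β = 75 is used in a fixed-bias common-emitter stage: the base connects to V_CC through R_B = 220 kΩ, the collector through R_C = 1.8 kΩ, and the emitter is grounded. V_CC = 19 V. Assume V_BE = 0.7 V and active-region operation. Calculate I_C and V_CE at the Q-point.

Base loop: V_CC = I_B·R_B + V_BE, so I_B = (19 − 0.7)/220 kΩ = 0.0832 mA.
In the active region I_C = β·I_B = 75 × 0.0832 = 6.24 mA.
Collector loop: V_CE = V_CC − I_C·R_C = 19 − 6.24×1.8 = 7.77 V.
Since V_CE = 7.77 V > V_CE(sat) ≈ 0.2 V, the transistor is in the active region as assumed.

I_C ≈ 6.2 mA, V_CE ≈ 7.8 V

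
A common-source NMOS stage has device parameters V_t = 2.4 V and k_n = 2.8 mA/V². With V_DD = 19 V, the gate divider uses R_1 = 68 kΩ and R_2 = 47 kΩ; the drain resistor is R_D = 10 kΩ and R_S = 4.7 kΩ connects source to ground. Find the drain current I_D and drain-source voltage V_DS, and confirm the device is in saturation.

I_D ≈ 0.96 mA, V_DS ≈ 4.8 V

V_G = V_DD·R_2/(R_1+R_2) = 19×47/115 = 7.77 V.
Assume saturation: I_D = (k_n/2)(V_GS − V_t)² with V_GS = V_G − I_D·R_S = 7.77 − 4.7·I_D.
Substituting gives 30.9·I_D² − 71.6·I_D + 40.3 = 0, with roots I_D = 0.965 or 1.35 mA.
The root I_D = 1.35 mA gives V_GS = 1.42 V ≤ V_t, so take I_D = 0.965 mA.
Then V_GS = 3.23 V and V_DS = V_DD − I_D(R_D+R_S) = 19 − 0.965×14.7 = 4.82 V.
Saturation requires V_DS ≥ V_GS − V_t = 0.83 V; 4.82 ≥ 0.83 ✓.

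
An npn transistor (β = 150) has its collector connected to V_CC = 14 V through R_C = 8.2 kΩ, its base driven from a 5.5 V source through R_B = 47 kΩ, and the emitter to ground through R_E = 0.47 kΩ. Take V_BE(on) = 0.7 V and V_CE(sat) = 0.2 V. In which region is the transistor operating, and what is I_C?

saturation; I_C ≈ 1.6 mA

Assume active: I_B = (5.5 − 0.7)/(47 + 151×0.47) = 0.0407 mA, I_C = β·I_B = 6.1 mA.
Then V_CE = 14 − 6.1×8.2 − 6.14×0.47 = -38.9 V < 0.2 V — the active assumption fails.
Re-solve with V_CE = 0.2 V. KCL at the emitter: V_E/R_E = (V_BB−0.7−V_E)/R_B + (V_CC−0.2−V_E)/R_C, giving V_E = 0.786 V.
I_C = (V_CC − 0.2 − V_E)/R_C = (13.8 − 0.786)/8.2 = 1.59 mA.
Check: I_B = (4.8 − 0.786)/47 = 0.0854 mA, and β·I_B = 12.8 mA > I_C, confirming saturation.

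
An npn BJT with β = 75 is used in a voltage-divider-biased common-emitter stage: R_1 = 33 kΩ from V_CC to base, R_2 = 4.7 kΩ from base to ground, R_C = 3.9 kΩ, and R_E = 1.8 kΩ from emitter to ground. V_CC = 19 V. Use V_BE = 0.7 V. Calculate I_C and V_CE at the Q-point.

I_C ≈ 0.89 mA, V_CE ≈ 14 V

Thevenize the base divider: V_Th = V_CC·R_2/(R_1+R_2) = 19×4.7/37.7 = 2.37 V, R_Th = R_1‖R_2 = 4.11 kΩ.
Base-emitter loop: V_Th = I_B·R_Th + V_BE + (β+1)I_B·R_E, so I_B = (2.37 − 0.7) / (4.11 + 76×1.8) = 0.0118 mA.
I_C = β·I_B = 75×0.0118 = 0.888 mA, and I_E = (β+1)I_B = 0.9 mA.
V_CE = V_CC − I_C·R_C − I_E·R_E = 19 − 0.888×3.9 − 0.9×1.8 = 13.9 V.
V_CE = 13.9 V > 0.2 V confirms active-region operation.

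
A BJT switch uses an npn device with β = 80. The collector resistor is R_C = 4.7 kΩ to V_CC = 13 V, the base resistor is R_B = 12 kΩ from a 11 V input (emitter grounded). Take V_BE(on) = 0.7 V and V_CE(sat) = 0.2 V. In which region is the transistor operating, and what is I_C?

Assume active: I_B = (11 − 0.7)/12 = 0.858 mA, giving I_C = β·I_B = 68.7 mA.
But then V_CE = 13 − 68.7×4.7 = -310 V < V_CE(sat) = 0.2 V — impossible in the active region.
So the transistor is saturated. With V_CE = 0.2 V, I_C = (V_CC − 0.2)/R_C = 12.8/4.7 = 2.72 mA.
Check: β·I_B = 68.7 mA > I_C = 2.72 mA, confirming saturation.

saturation; I_C ≈ 2.7 mA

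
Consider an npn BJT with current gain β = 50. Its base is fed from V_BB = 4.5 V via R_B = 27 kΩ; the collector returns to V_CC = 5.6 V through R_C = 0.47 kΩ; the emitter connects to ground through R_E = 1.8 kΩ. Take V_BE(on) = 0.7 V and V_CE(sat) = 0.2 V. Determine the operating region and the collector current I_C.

Assume active. Base-emitter loop: I_B = (V_BB − V_BE)/(R_B + (β+1)R_E) = (4.5 − 0.7)/(27 + 51×1.8) = 0.032 mA.
I_C = β·I_B = 50×0.032 = 1.6 mA.
V_CE = V_CC − I_C·R_C − I_E·R_E = 5.6 − 1.6×0.47 − 1.63×1.8 = 1.91 V > V_CE(sat), so the active-region assumption holds.

active; I_C ≈ 1.6 mA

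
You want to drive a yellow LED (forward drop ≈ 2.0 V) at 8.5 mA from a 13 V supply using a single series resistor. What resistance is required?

The resistor drops V_S − V_D = 13 − 2.0 = 11 V at 8.5 mA.
R = 11 V / 8.5 mA = 1.29 kΩ.

R ≈ 1.3 kΩ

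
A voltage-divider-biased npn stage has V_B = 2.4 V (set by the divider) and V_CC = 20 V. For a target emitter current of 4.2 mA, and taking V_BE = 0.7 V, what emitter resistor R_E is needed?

V_E = V_B − V_BE = 2.4 − 0.7 = 1.7 V.
R_E = V_E / I_E = 1.7 / 4.2 = 0.405 kΩ.

R_E ≈ 0.4 kΩ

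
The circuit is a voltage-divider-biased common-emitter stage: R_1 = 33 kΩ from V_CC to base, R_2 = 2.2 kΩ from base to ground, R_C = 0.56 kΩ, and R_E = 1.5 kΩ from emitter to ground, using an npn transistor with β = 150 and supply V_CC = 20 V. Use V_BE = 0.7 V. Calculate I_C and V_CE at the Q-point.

Thevenize the base divider: V_Th = V_CC·R_2/(R_1+R_2) = 20×2.2/35.2 = 1.25 V, R_Th = R_1‖R_2 = 2.06 kΩ.
Base-emitter loop: V_Th = I_B·R_Th + V_BE + (β+1)I_B·R_E, so I_B = (1.25 − 0.7) / (2.06 + 151×1.5) = 0.00241 mA.
I_C = β·I_B = 150×0.00241 = 0.361 mA, and I_E = (β+1)I_B = 0.363 mA.
V_CE = V_CC − I_C·R_C − I_E·R_E = 20 − 0.361×0.56 − 0.363×1.5 = 19.3 V.
V_CE = 19.3 V > 0.2 V confirms active-region operation.

I_C ≈ 0.36 mA, V_CE ≈ 19 V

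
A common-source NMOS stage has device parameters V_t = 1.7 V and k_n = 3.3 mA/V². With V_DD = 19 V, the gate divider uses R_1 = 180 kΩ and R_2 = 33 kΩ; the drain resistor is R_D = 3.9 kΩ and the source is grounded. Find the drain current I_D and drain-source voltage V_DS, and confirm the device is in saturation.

V_G = V_DD·R_2/(R_1+R_2) = 19×33/213 = 2.94 V. With the source grounded, V_GS = V_G = 2.94 V.
Assume saturation: I_D = (k_n/2)(V_GS − V_t)² = (3.3/2)×(2.94 − 1.7)² = 1.65×1.24² = 2.55 mA.
V_DS = V_DD − I_D·R_D = 19 − 2.55×3.9 = 9.05 V.
Saturation requires V_DS ≥ V_GS − V_t = 1.24 V; 9.05 ≥ 1.24 ✓.

I_D ≈ 2.6 mA, V_DS ≈ 9 V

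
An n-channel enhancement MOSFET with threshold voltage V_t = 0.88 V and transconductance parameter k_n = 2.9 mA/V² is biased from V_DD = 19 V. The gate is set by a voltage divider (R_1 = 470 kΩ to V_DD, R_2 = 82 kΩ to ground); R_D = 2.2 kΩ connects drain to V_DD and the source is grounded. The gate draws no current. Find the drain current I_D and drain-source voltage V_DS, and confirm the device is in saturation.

I_D ≈ 5.5 mA, V_DS ≈ 7 V

V_G = V_DD·R_2/(R_1+R_2) = 19×82/552 = 2.82 V. With the source grounded, V_GS = V_G = 2.82 V.
Assume saturation: I_D = (k_n/2)(V_GS − V_t)² = (2.9/2)×(2.82 − 0.88)² = 1.45×1.94² = 5.47 mA.
V_DS = V_DD − I_D·R_D = 19 − 5.47×2.2 = 6.96 V.
Saturation requires V_DS ≥ V_GS − V_t = 1.94 V; 6.96 ≥ 1.94 ✓.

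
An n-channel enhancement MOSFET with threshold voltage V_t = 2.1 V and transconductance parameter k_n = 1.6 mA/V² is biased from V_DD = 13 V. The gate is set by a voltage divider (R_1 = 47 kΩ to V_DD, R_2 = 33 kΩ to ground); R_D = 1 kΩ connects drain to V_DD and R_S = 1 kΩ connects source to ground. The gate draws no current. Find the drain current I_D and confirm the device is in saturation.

V_G = V_DD·R_2/(R_1+R_2) = 13×33/80 = 5.36 V.
Assume saturation: I_D = (k_n/2)(V_GS − V_t)² with V_GS = V_G − I_D·R_S = 5.36 − 1·I_D.
Substituting gives 0.8·I_D² − 6.22·I_D + 8.52 = 0, with roots I_D = 1.77 or 6 mA.
The root I_D = 6 mA gives V_GS = -0.639 V ≤ V_t, so take I_D = 1.77 mA.
Then V_GS = 3.59 V and V_DS = V_DD − I_D(R_D+R_S) = 13 − 1.77×2 = 9.45 V.
Saturation requires V_DS ≥ V_GS − V_t = 1.49 V; 9.45 ≥ 1.49 ✓.

I_D ≈ 1.8 mA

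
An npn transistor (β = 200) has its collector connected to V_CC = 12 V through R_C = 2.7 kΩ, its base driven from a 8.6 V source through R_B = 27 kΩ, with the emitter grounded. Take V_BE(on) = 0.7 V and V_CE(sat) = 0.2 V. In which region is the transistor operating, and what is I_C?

saturation; I_C ≈ 4.4 mA

Assume active: I_B = (8.6 − 0.7)/27 = 0.293 mA, giving I_C = β·I_B = 58.5 mA.
But then V_CE = 12 − 58.5×2.7 = -146 V < V_CE(sat) = 0.2 V — impossible in the active region.
So the transistor is saturated. With V_CE = 0.2 V, I_C = (V_CC − 0.2)/R_C = 11.8/2.7 = 4.37 mA.
Check: β·I_B = 58.5 mA > I_C = 4.37 mA, confirming saturation.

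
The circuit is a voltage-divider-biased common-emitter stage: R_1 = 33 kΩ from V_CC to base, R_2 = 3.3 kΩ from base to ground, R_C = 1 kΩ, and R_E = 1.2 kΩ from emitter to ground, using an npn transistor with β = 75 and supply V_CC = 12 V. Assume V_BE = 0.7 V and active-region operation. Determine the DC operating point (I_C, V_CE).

Thevenize the base divider: V_Th = V_CC·R_2/(R_1+R_2) = 12×3.3/36.3 = 1.09 V, R_Th = R_1‖R_2 = 3 kΩ.
Base-emitter loop: V_Th = I_B·R_Th + V_BE + (β+1)I_B·R_E, so I_B = (1.09 − 0.7) / (3 + 76×1.2) = 0.00415 mA.
I_C = β·I_B = 75×0.00415 = 0.311 mA, and I_E = (β+1)I_B = 0.315 mA.
V_CE = V_CC − I_C·R_C − I_E·R_E = 12 − 0.311×1 − 0.315×1.2 = 11.3 V.
V_CE = 11.3 V > 0.2 V confirms active-region operation.

I_C ≈ 0.31 mA, V_CE ≈ 11 V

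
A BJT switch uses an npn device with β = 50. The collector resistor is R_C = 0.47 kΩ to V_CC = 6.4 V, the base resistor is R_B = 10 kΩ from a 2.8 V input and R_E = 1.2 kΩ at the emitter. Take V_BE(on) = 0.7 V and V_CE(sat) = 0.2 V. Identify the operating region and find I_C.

active; I_C ≈ 1.5 mA

Assume active. Base-emitter loop: I_B = (V_BB − V_BE)/(R_B + (β+1)R_E) = (2.8 − 0.7)/(10 + 51×1.2) = 0.0295 mA.
I_C = β·I_B = 50×0.0295 = 1.47 mA.
V_CE = V_CC − I_C·R_C − I_E·R_E = 6.4 − 1.47×0.47 − 1.5×1.2 = 3.9 V > V_CE(sat), so the active-region assumption holds.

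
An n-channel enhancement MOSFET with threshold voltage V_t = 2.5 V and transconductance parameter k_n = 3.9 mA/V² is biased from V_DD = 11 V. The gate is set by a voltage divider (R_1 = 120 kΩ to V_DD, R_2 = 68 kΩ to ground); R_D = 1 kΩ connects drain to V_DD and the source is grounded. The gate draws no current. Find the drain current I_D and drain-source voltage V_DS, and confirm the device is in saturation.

V_G = V_DD·R_2/(R_1+R_2) = 11×68/188 = 3.98 V. With the source grounded, V_GS = V_G = 3.98 V.
Assume saturation: I_D = (k_n/2)(V_GS − V_t)² = (3.9/2)×(3.98 − 2.5)² = 1.95×1.48² = 4.26 mA.
V_DS = V_DD − I_D·R_D = 11 − 4.26×1 = 6.74 V.
Saturation requires V_DS ≥ V_GS − V_t = 1.48 V; 6.74 ≥ 1.48 ✓.

I_D ≈ 4.3 mA, V_DS ≈ 6.7 V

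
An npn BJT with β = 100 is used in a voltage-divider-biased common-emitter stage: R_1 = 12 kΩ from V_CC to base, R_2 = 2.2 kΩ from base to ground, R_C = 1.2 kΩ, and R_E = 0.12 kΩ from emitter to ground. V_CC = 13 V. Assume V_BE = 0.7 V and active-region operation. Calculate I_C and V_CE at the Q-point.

Thevenize the base divider: V_Th = V_CC·R_2/(R_1+R_2) = 13×2.2/14.2 = 2.01 V, R_Th = R_1‖R_2 = 1.86 kΩ.
Base-emitter loop: V_Th = I_B·R_Th + V_BE + (β+1)I_B·R_E, so I_B = (2.01 − 0.7) / (1.86 + 101×0.12) = 0.094 mA.
I_C = β·I_B = 100×0.094 = 9.4 mA, and I_E = (β+1)I_B = 9.49 mA.
V_CE = V_CC − I_C·R_C − I_E·R_E = 13 − 9.4×1.2 − 9.49×0.12 = 0.58 V.
V_CE = 0.58 V > 0.2 V confirms active-region operation.

I_C ≈ 9.4 mA, V_CE ≈ 0.58 V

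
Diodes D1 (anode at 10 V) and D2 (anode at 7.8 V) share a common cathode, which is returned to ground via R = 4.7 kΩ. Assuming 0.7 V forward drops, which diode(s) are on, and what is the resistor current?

Assume both conduct. Then node N would need to be at both 10−0.7 = 9.3 V and 7.8−0.7 = 7.1 V, which is impossible.
Assume only D1 conducts: V_N = 10 − 0.7 = 9.3 V, so I_R = 9.3/4.7 = 1.98 mA.
Check D2: its anode-to-cathode voltage is 7.8 − 9.3 = -1.5 V < 0.7 V, so it is off. The assumption is consistent.

Only D1 conducts; I_R ≈ 2 mA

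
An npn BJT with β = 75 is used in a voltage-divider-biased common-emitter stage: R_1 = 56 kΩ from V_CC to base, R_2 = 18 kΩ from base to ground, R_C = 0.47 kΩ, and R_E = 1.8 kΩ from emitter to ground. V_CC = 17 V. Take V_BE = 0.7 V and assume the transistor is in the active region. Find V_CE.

V_CE ≈ 13 V

Thevenize the base divider: V_Th = V_CC·R_2/(R_1+R_2) = 17×18/74 = 4.14 V, R_Th = R_1‖R_2 = 13.6 kΩ.
Base-emitter loop: V_Th = I_B·R_Th + V_BE + (β+1)I_B·R_E, so I_B = (4.14 − 0.7) / (13.6 + 76×1.8) = 0.0228 mA.
I_C = β·I_B = 75×0.0228 = 1.71 mA, and I_E = (β+1)I_B = 1.74 mA.
V_CE = V_CC − I_C·R_C − I_E·R_E = 17 − 1.71×0.47 − 1.74×1.8 = 13.1 V.
V_CE = 13.1 V > 0.2 V confirms active-region operation.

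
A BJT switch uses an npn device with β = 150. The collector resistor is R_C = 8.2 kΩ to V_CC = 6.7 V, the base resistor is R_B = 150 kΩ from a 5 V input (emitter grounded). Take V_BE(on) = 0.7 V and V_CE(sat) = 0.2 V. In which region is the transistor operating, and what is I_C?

Assume active: I_B = (5 − 0.7)/150 = 0.0287 mA, giving I_C = β·I_B = 4.3 mA.
But then V_CE = 6.7 − 4.3×8.2 = -28.6 V < V_CE(sat) = 0.2 V — impossible in the active region.
So the transistor is saturated. With V_CE = 0.2 V, I_C = (V_CC − 0.2)/R_C = 6.5/8.2 = 0.793 mA.
Check: β·I_B = 4.3 mA > I_C = 0.793 mA, confirming saturation.

saturation; I_C ≈ 0.79 mA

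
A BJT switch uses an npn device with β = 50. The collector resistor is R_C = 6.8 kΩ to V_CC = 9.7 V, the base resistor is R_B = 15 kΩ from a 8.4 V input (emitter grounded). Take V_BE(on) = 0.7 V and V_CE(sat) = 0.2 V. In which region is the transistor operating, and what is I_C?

Assume active: I_B = (8.4 − 0.7)/15 = 0.513 mA, giving I_C = β·I_B = 25.7 mA.
But then V_CE = 9.7 − 25.7×6.8 = -165 V < V_CE(sat) = 0.2 V — impossible in the active region.
So the transistor is saturated. With V_CE = 0.2 V, I_C = (V_CC − 0.2)/R_C = 9.5/6.8 = 1.4 mA.
Check: β·I_B = 25.7 mA > I_C = 1.4 mA, confirming saturation.

saturation; I_C ≈ 1.4 mA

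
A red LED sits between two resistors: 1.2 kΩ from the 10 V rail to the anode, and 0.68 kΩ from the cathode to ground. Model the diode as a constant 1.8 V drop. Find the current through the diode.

I ≈ 4.4 mA

The two resistors are in series with the diode, so KVL gives 10 = I·1.2 + 1.8 + I·0.68.
I = (10 − 1.8) / (1.2 + 0.68) kΩ = 8.2 / 1.88 = 4.36 mA.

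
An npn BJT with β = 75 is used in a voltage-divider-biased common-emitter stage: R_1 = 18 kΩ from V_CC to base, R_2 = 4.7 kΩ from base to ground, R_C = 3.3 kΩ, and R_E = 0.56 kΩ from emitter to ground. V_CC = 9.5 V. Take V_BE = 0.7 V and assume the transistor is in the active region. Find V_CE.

V_CE ≈ 1.6 V

Thevenize the base divider: V_Th = V_CC·R_2/(R_1+R_2) = 9.5×4.7/22.7 = 1.97 V, R_Th = R_1‖R_2 = 3.73 kΩ.
Base-emitter loop: V_Th = I_B·R_Th + V_BE + (β+1)I_B·R_E, so I_B = (1.97 − 0.7) / (3.73 + 76×0.56) = 0.0274 mA.
I_C = β·I_B = 75×0.0274 = 2.05 mA, and I_E = (β+1)I_B = 2.08 mA.
V_CE = V_CC − I_C·R_C − I_E·R_E = 9.5 − 2.05×3.3 − 2.08×0.56 = 1.56 V.
V_CE = 1.56 V > 0.2 V confirms active-region operation.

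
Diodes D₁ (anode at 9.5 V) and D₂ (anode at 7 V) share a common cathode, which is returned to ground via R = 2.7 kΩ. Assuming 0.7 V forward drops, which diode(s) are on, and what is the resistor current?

Only D₁ conducts; I_R ≈ 3.3 mA

Assume both conduct. Then node N would need to be at both 9.5−0.7 = 8.8 V and 7−0.7 = 6.3 V, which is impossible.
Assume only D₁ conducts: V_N = 9.5 − 0.7 = 8.8 V, so I_R = 8.8/2.7 = 3.26 mA.
Check D₂: its anode-to-cathode voltage is 7 − 8.8 = -1.8 V < 0.7 V, so it is off. The assumption is consistent.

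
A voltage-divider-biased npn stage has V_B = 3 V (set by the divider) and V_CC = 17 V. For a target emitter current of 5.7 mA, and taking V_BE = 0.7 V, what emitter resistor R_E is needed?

V_E = V_B − V_BE = 3 − 0.7 = 2.3 V.
R_E = V_E / I_E = 2.3 / 5.7 = 0.404 kΩ.

R_E ≈ 0.4 kΩ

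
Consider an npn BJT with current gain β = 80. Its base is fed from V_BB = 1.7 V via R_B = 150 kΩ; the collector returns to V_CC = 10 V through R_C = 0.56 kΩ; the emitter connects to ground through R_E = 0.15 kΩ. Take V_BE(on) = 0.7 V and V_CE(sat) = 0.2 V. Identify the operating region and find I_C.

Assume active. Base-emitter loop: I_B = (V_BB − V_BE)/(R_B + (β+1)R_E) = (1.7 − 0.7)/(150 + 81×0.15) = 0.00617 mA.
I_C = β·I_B = 80×0.00617 = 0.493 mA.
V_CE = V_CC − I_C·R_C − I_E·R_E = 10 − 0.493×0.56 − 0.5×0.15 = 9.65 V > V_CE(sat), so the active-region assumption holds.

active; I_C ≈ 0.49 mA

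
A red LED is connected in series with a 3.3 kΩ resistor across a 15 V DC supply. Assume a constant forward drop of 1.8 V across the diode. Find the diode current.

KVL around the loop: 15 = V_D + I·R = 1.8 + I × 3.3 kΩ.
So I = (15 − 1.8) / 3.3 kΩ = 13.2 / 3.3 = 4 mA.

I ≈ 4 mA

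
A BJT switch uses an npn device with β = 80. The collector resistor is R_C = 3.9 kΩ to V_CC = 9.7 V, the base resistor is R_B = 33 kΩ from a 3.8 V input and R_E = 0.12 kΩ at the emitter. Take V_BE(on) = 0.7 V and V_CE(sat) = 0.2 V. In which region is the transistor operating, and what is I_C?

saturation; I_C ≈ 2.4 mA

Assume active: I_B = (3.8 − 0.7)/(33 + 81×0.12) = 0.0726 mA, I_C = β·I_B = 5.81 mA.
Then V_CE = 9.7 − 5.81×3.9 − 5.88×0.12 = -13.6 V < 0.2 V — the active assumption fails.
Re-solve with V_CE = 0.2 V. KCL at the emitter: V_E/R_E = (V_BB−0.7−V_E)/R_B + (V_CC−0.2−V_E)/R_C, giving V_E = 0.293 V.
I_C = (V_CC − 0.2 − V_E)/R_C = (9.5 − 0.293)/3.9 = 2.36 mA.
Check: I_B = (3.1 − 0.293)/33 = 0.085 mA, and β·I_B = 6.8 mA > I_C, confirming saturation.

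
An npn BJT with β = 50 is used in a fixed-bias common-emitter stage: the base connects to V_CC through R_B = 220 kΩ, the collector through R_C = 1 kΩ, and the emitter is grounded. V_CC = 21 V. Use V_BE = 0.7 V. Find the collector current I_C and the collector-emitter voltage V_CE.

I_C ≈ 4.6 mA, V_CE ≈ 16 V

Base loop: V_CC = I_B·R_B + V_BE, so I_B = (21 − 0.7)/220 kΩ = 0.0923 mA.
In the active region I_C = β·I_B = 50 × 0.0923 = 4.61 mA.
Collector loop: V_CE = V_CC − I_C·R_C = 21 − 4.61×1 = 16.4 V.
Since V_CE = 16.4 V > V_CE(sat) ≈ 0.2 V, the transistor is in the active region as assumed.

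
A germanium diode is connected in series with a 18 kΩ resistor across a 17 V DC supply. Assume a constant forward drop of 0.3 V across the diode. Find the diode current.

I ≈ 0.93 mA

KVL around the loop: 17 = V_D + I·R = 0.3 + I × 18 kΩ.
So I = (17 − 0.3) / 18 kΩ = 16.7 / 18 = 0.928 mA.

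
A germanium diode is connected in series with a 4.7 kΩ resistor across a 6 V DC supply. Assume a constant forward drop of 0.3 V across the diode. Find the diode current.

I ≈ 1.2 mA

KVL around the loop: 6 = V_D + I·R = 0.3 + I × 4.7 kΩ.
So I = (6 − 0.3) / 4.7 kΩ = 5.7 / 4.7 = 1.21 mA.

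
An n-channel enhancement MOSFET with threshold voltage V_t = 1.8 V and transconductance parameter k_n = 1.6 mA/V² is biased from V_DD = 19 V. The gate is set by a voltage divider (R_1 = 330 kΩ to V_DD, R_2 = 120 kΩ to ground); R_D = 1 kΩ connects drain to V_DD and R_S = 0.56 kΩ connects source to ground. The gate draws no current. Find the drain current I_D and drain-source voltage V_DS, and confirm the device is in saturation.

I_D ≈ 2.6 mA, V_DS ≈ 15 V

V_G = V_DD·R_2/(R_1+R_2) = 19×120/450 = 5.07 V.
Assume saturation: I_D = (k_n/2)(V_GS − V_t)² with V_GS = V_G − I_D·R_S = 5.07 − 0.56·I_D.
Substituting gives 0.251·I_D² − 3.93·I_D + 8.54 = 0, with roots I_D = 2.61 or 13 mA.
The root I_D = 13 mA gives V_GS = -2.24 V ≤ V_t, so take I_D = 2.61 mA.
Then V_GS = 3.61 V and V_DS = V_DD − I_D(R_D+R_S) = 19 − 2.61×1.56 = 14.9 V.
Saturation requires V_DS ≥ V_GS − V_t = 1.81 V; 14.9 ≥ 1.81 ✓.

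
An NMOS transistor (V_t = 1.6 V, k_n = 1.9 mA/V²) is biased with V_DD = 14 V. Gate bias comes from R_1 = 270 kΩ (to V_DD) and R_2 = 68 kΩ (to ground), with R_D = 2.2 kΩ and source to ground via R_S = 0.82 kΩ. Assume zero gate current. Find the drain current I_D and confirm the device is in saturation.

V_G = V_DD·R_2/(R_1+R_2) = 14×68/338 = 2.82 V.
Assume saturation: I_D = (k_n/2)(V_GS − V_t)² with V_GS = V_G − I_D·R_S = 2.82 − 0.82·I_D.
Substituting gives 0.639·I_D² − 2.9·I_D + 1.41 = 0, with roots I_D = 0.553 or 3.98 mA.
The root I_D = 3.98 mA gives V_GS = -0.447 V ≤ V_t, so take I_D = 0.553 mA.
Then V_GS = 2.36 V and V_DS = V_DD − I_D(R_D+R_S) = 14 − 0.553×3.02 = 12.3 V.
Saturation requires V_DS ≥ V_GS − V_t = 0.763 V; 12.3 ≥ 0.763 ✓.

I_D ≈ 0.55 mA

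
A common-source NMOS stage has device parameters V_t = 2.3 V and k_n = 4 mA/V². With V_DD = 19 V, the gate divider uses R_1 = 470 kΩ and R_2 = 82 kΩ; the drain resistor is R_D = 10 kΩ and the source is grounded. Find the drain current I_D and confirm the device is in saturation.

I_D ≈ 0.55 mA

V_G = V_DD·R_2/(R_1+R_2) = 19×82/552 = 2.82 V. With the source grounded, V_GS = V_G = 2.82 V.
Assume saturation: I_D = (k_n/2)(V_GS − V_t)² = (4/2)×(2.82 − 2.3)² = 2×0.522² = 0.546 mA.
V_DS = V_DD − I_D·R_D = 19 − 0.546×10 = 13.5 V.
Saturation requires V_DS ≥ V_GS − V_t = 0.522 V; 13.5 ≥ 0.522 ✓.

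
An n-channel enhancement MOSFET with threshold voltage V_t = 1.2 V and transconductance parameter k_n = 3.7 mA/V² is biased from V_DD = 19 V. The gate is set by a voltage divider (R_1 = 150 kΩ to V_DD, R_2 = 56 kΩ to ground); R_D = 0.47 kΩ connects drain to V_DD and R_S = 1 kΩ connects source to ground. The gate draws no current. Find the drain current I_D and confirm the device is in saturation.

I_D ≈ 2.7 mA

V_G = V_DD·R_2/(R_1+R_2) = 19×56/206 = 5.17 V.
Assume saturation: I_D = (k_n/2)(V_GS − V_t)² with V_GS = V_G − I_D·R_S = 5.17 − 1·I_D.
Substituting gives 1.85·I_D² − 15.7·I_D + 29.1 = 0, with roots I_D = 2.75 or 5.72 mA.
The root I_D = 5.72 mA gives V_GS = -0.559 V ≤ V_t, so take I_D = 2.75 mA.
Then V_GS = 2.42 V and V_DS = V_DD − I_D(R_D+R_S) = 19 − 2.75×1.47 = 15 V.
Saturation requires V_DS ≥ V_GS − V_t = 1.22 V; 15 ≥ 1.22 ✓.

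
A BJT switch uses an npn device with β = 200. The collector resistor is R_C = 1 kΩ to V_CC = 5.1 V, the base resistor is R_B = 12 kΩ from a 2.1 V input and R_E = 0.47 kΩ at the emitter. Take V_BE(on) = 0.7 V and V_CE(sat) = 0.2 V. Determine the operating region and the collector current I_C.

active; I_C ≈ 2.6 mA

Assume active. Base-emitter loop: I_B = (V_BB − V_BE)/(R_B + (β+1)R_E) = (2.1 − 0.7)/(12 + 201×0.47) = 0.0131 mA.
I_C = β·I_B = 200×0.0131 = 2.63 mA.
V_CE = V_CC − I_C·R_C − I_E·R_E = 5.1 − 2.63×1 − 2.64×0.47 = 1.23 V > V_CE(sat), so the active-region assumption holds.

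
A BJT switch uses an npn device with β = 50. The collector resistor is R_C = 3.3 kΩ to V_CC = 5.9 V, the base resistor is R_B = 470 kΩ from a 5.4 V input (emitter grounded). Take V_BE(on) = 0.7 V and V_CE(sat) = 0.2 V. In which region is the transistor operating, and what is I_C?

Assume active. Base-emitter loop: I_B = (V_BB − V_BE)/R_B = (5.4 − 0.7)/470 = 0.01 mA.
I_C = β·I_B = 50×0.01 = 0.5 mA.
V_CE = V_CC − I_C·R_C = 5.9 − 0.5×3.3 = 4.25 V > V_CE(sat), so the active-region assumption holds.

active; I_C ≈ 0.5 mA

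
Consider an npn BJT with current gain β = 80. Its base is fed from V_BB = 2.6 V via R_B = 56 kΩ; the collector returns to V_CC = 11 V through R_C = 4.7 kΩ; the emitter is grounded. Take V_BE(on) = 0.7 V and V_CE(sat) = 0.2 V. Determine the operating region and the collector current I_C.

saturation; I_C ≈ 2.3 mA

Assume active: I_B = (2.6 − 0.7)/56 = 0.0339 mA, giving I_C = β·I_B = 2.71 mA.
But then V_CE = 11 − 2.71×4.7 = -1.76 V < V_CE(sat) = 0.2 V — impossible in the active region.
So the transistor is saturated. With V_CE = 0.2 V, I_C = (V_CC − 0.2)/R_C = 10.8/4.7 = 2.3 mA.
Check: β·I_B = 2.71 mA > I_C = 2.3 mA, confirming saturation.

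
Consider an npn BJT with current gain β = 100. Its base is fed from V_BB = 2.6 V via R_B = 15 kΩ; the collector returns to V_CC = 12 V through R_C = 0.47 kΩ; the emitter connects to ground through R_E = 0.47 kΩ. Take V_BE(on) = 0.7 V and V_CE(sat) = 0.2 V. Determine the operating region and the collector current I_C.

Assume active. Base-emitter loop: I_B = (V_BB − V_BE)/(R_B + (β+1)R_E) = (2.6 − 0.7)/(15 + 101×0.47) = 0.0304 mA.
I_C = β·I_B = 100×0.0304 = 3.04 mA.
V_CE = V_CC − I_C·R_C − I_E·R_E = 12 − 3.04×0.47 − 3.07×0.47 = 9.13 V > V_CE(sat), so the active-region assumption holds.

active; I_C ≈ 3 mA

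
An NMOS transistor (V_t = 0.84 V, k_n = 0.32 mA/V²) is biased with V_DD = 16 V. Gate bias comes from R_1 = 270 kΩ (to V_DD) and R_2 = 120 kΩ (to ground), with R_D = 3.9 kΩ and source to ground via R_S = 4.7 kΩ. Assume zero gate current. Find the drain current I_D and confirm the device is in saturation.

V_G = V_DD·R_2/(R_1+R_2) = 16×120/390 = 4.92 V.
Assume saturation: I_D = (k_n/2)(V_GS − V_t)² with V_GS = V_G − I_D·R_S = 4.92 − 4.7·I_D.
Substituting gives 3.53·I_D² − 7.14·I_D + 2.67 = 0, with roots I_D = 0.495 or 1.53 mA.
The root I_D = 1.53 mA gives V_GS = -2.25 V ≤ V_t, so take I_D = 0.495 mA.
Then V_GS = 2.6 V and V_DS = V_DD − I_D(R_D+R_S) = 16 − 0.495×8.6 = 11.7 V.
Saturation requires V_DS ≥ V_GS − V_t = 1.76 V; 11.7 ≥ 1.76 ✓.

I_D ≈ 0.49 mA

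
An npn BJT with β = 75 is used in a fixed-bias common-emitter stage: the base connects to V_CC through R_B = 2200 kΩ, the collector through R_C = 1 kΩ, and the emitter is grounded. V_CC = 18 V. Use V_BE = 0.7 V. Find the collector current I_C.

I_C ≈ 0.59 mA

Base loop: V_CC = I_B·R_B + V_BE, so I_B = (18 − 0.7)/2200 kΩ = 0.00786 mA.
In the active region I_C = β·I_B = 75 × 0.00786 = 0.59 mA.
Collector loop: V_CE = V_CC − I_C·R_C = 18 − 0.59×1 = 17.4 V.
Since V_CE = 17.4 V > V_CE(sat) ≈ 0.2 V, the transistor is in the active region as assumed.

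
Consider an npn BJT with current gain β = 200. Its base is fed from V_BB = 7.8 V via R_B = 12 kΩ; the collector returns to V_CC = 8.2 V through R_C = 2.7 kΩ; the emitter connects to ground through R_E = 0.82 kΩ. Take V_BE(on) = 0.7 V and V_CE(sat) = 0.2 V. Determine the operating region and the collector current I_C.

saturation; I_C ≈ 2.2 mA

Assume active: I_B = (7.8 − 0.7)/(12 + 201×0.82) = 0.0402 mA, I_C = β·I_B = 8.03 mA.
Then V_CE = 8.2 − 8.03×2.7 − 8.07×0.82 = -20.1 V < 0.2 V — the active assumption fails.
Re-solve with V_CE = 0.2 V. KCL at the emitter: V_E/R_E = (V_BB−0.7−V_E)/R_B + (V_CC−0.2−V_E)/R_C, giving V_E = 2.12 V.
I_C = (V_CC − 0.2 − V_E)/R_C = (8 − 2.12)/2.7 = 2.18 mA.
Check: I_B = (7.1 − 2.12)/12 = 0.415 mA, and β·I_B = 82.9 mA > I_C, confirming saturation.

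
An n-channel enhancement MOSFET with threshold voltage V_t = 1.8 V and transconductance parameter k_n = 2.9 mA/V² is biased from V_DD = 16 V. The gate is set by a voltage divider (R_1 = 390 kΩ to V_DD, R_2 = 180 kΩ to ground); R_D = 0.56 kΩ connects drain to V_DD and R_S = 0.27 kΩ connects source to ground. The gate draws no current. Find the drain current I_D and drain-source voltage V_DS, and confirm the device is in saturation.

V_G = V_DD·R_2/(R_1+R_2) = 16×180/570 = 5.05 V.
Assume saturation: I_D = (k_n/2)(V_GS − V_t)² with V_GS = V_G − I_D·R_S = 5.05 − 0.27·I_D.
Substituting gives 0.106·I_D² − 3.55·I_D + 15.3 = 0, with roots I_D = 5.1 or 28.5 mA.
The root I_D = 28.5 mA gives V_GS = -2.63 V ≤ V_t, so take I_D = 5.1 mA.
Then V_GS = 3.68 V and V_DS = V_DD − I_D(R_D+R_S) = 16 − 5.1×0.83 = 11.8 V.
Saturation requires V_DS ≥ V_GS − V_t = 1.88 V; 11.8 ≥ 1.88 ✓.

I_D ≈ 5.1 mA, V_DS ≈ 12 V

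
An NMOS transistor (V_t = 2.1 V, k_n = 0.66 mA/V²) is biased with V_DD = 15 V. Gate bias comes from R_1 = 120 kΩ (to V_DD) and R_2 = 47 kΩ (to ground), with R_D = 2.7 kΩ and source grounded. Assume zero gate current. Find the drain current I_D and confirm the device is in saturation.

I_D ≈ 1.5 mA

V_G = V_DD·R_2/(R_1+R_2) = 15×47/167 = 4.22 V. With the source grounded, V_GS = V_G = 4.22 V.
Assume saturation: I_D = (k_n/2)(V_GS − V_t)² = (0.66/2)×(4.22 − 2.1)² = 0.33×2.12² = 1.49 mA.
V_DS = V_DD − I_D·R_D = 15 − 1.49×2.7 = 11 V.
Saturation requires V_DS ≥ V_GS − V_t = 2.12 V; 11 ≥ 2.12 ✓.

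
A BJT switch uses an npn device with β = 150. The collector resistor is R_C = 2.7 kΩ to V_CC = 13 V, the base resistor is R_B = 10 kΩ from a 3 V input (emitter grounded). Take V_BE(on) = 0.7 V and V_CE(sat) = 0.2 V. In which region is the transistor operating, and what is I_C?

saturation; I_C ≈ 4.7 mA

Assume active: I_B = (3 − 0.7)/10 = 0.23 mA, giving I_C = β·I_B = 34.5 mA.
But then V_CE = 13 − 34.5×2.7 = -80.2 V < V_CE(sat) = 0.2 V — impossible in the active region.
So the transistor is saturated. With V_CE = 0.2 V, I_C = (V_CC − 0.2)/R_C = 12.8/2.7 = 4.74 mA.
Check: β·I_B = 34.5 mA > I_C = 4.74 mA, confirming saturation.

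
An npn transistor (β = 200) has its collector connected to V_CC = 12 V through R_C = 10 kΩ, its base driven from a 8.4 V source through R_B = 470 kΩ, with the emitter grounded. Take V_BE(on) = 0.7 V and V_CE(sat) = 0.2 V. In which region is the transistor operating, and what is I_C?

saturation; I_C ≈ 1.2 mA

Assume active: I_B = (8.4 − 0.7)/470 = 0.0164 mA, giving I_C = β·I_B = 3.28 mA.
But then V_CE = 12 − 3.28×10 = -20.8 V < V_CE(sat) = 0.2 V — impossible in the active region.
So the transistor is saturated. With V_CE = 0.2 V, I_C = (V_CC − 0.2)/R_C = 11.8/10 = 1.18 mA.
Check: β·I_B = 3.28 mA > I_C = 1.18 mA, confirming saturation.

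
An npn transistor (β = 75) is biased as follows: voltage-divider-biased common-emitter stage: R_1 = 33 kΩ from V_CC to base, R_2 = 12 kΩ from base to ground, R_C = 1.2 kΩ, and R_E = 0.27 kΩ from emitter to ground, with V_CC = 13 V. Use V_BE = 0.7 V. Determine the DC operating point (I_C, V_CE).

Thevenize the base divider: V_Th = V_CC·R_2/(R_1+R_2) = 13×12/45 = 3.47 V, R_Th = R_1‖R_2 = 8.8 kΩ.
Base-emitter loop: V_Th = I_B·R_Th + V_BE + (β+1)I_B·R_E, so I_B = (3.47 − 0.7) / (8.8 + 76×0.27) = 0.0944 mA.
I_C = β·I_B = 75×0.0944 = 7.08 mA, and I_E = (β+1)I_B = 7.17 mA.
V_CE = V_CC − I_C·R_C − I_E·R_E = 13 − 7.08×1.2 − 7.17×0.27 = 2.57 V.
V_CE = 2.57 V > 0.2 V confirms active-region operation.

I_C ≈ 7.1 mA, V_CE ≈ 2.6 V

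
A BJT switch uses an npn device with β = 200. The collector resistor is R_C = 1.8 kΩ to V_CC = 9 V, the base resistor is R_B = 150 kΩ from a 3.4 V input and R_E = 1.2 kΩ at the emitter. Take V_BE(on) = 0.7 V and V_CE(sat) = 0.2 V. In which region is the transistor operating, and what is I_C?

Assume active. Base-emitter loop: I_B = (V_BB − V_BE)/(R_B + (β+1)R_E) = (3.4 − 0.7)/(150 + 201×1.2) = 0.0069 mA.
I_C = β·I_B = 200×0.0069 = 1.38 mA.
V_CE = V_CC − I_C·R_C − I_E·R_E = 9 − 1.38×1.8 − 1.39×1.2 = 4.85 V > V_CE(sat), so the active-region assumption holds.

active; I_C ≈ 1.4 mA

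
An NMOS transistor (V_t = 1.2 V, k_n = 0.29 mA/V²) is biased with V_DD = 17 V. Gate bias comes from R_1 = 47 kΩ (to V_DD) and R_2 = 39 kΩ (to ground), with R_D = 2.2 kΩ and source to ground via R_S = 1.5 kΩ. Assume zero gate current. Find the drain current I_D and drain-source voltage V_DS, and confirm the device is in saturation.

I_D ≈ 1.9 mA, V_DS ≈ 9.9 V

V_G = V_DD·R_2/(R_1+R_2) = 17×39/86 = 7.71 V.
Assume saturation: I_D = (k_n/2)(V_GS − V_t)² with V_GS = V_G − I_D·R_S = 7.71 − 1.5·I_D.
Substituting gives 0.326·I_D² − 3.83·I_D + 6.14 = 0, with roots I_D = 1.92 or 9.83 mA.
The root I_D = 9.83 mA gives V_GS = -7.03 V ≤ V_t, so take I_D = 1.92 mA.
Then V_GS = 4.84 V and V_DS = V_DD − I_D(R_D+R_S) = 17 − 1.92×3.7 = 9.91 V.
Saturation requires V_DS ≥ V_GS − V_t = 3.64 V; 9.91 ≥ 3.64 ✓.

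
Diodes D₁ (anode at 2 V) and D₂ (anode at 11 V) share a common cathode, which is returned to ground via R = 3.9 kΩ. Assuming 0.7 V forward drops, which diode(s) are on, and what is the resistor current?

Only D₂ conducts; I_R ≈ 2.6 mA

Assume both conduct. Then node N would need to be at both 2−0.7 = 1.3 V and 11−0.7 = 10.3 V, which is impossible.
Assume only D₂ conducts: V_N = 11 − 0.7 = 10.3 V, so I_R = 10.3/3.9 = 2.64 mA.
Check D₁: its anode-to-cathode voltage is 2 − 10.3 = -8.3 V < 0.7 V, so it is off. The assumption is consistent.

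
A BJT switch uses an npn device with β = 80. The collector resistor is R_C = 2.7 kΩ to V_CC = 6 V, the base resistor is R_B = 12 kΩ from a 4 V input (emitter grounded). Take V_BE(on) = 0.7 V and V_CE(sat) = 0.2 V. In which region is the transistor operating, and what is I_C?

Assume active: I_B = (4 − 0.7)/12 = 0.275 mA, giving I_C = β·I_B = 22 mA.
But then V_CE = 6 − 22×2.7 = -53.4 V < V_CE(sat) = 0.2 V — impossible in the active region.
So the transistor is saturated. With V_CE = 0.2 V, I_C = (V_CC − 0.2)/R_C = 5.8/2.7 = 2.15 mA.
Check: β·I_B = 22 mA > I_C = 2.15 mA, confirming saturation.

saturation; I_C ≈ 2.1 mA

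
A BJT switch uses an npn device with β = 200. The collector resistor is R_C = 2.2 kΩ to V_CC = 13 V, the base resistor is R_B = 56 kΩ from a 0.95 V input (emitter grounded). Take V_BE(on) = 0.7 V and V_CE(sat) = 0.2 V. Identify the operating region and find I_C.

active; I_C ≈ 0.89 mA

Assume active. Base-emitter loop: I_B = (V_BB − V_BE)/R_B = (0.95 − 0.7)/56 = 0.00446 mA.
I_C = β·I_B = 200×0.00446 = 0.893 mA.
V_CE = V_CC − I_C·R_C = 13 − 0.893×2.2 = 11 V > V_CE(sat), so the active-region assumption holds.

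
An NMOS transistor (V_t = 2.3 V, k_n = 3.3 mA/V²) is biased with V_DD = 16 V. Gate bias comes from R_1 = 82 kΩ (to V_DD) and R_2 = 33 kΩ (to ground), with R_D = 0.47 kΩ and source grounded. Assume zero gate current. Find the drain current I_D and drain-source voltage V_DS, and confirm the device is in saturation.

I_D ≈ 8.7 mA, V_DS ≈ 12 V

V_G = V_DD·R_2/(R_1+R_2) = 16×33/115 = 4.59 V. With the source grounded, V_GS = V_G = 4.59 V.
Assume saturation: I_D = (k_n/2)(V_GS − V_t)² = (3.3/2)×(4.59 − 2.3)² = 1.65×2.29² = 8.66 mA.
V_DS = V_DD − I_D·R_D = 16 − 8.66×0.47 = 11.9 V.
Saturation requires V_DS ≥ V_GS − V_t = 2.29 V; 11.9 ≥ 2.29 ✓.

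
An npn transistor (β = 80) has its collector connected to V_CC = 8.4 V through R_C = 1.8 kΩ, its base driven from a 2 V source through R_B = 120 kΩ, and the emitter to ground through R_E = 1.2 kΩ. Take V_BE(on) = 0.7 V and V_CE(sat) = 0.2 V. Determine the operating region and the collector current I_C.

active; I_C ≈ 0.48 mA

Assume active. Base-emitter loop: I_B = (V_BB − V_BE)/(R_B + (β+1)R_E) = (2 − 0.7)/(120 + 81×1.2) = 0.00599 mA.
I_C = β·I_B = 80×0.00599 = 0.479 mA.
V_CE = V_CC − I_C·R_C − I_E·R_E = 8.4 − 0.479×1.8 − 0.485×1.2 = 6.96 V > V_CE(sat), so the active-region assumption holds.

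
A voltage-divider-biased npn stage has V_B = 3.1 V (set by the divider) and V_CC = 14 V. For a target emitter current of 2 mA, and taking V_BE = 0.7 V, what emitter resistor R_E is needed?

R_E ≈ 1.2 kΩ

V_E = V_B − V_BE = 3.1 − 0.7 = 2.4 V.
R_E = V_E / I_E = 2.4 / 2 = 1.2 kΩ.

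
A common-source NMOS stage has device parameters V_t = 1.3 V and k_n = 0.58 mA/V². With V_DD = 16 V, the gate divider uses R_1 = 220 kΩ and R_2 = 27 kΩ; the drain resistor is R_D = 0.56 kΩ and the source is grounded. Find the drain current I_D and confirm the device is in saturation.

V_G = V_DD·R_2/(R_1+R_2) = 16×27/247 = 1.75 V. With the source grounded, V_GS = V_G = 1.75 V.
Assume saturation: I_D = (k_n/2)(V_GS − V_t)² = (0.58/2)×(1.75 − 1.3)² = 0.29×0.449² = 0.0585 mA.
V_DS = V_DD − I_D·R_D = 16 − 0.0585×0.56 = 16 V.
Saturation requires V_DS ≥ V_GS − V_t = 0.449 V; 16 ≥ 0.449 ✓.

I_D ≈ 0.058 mA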